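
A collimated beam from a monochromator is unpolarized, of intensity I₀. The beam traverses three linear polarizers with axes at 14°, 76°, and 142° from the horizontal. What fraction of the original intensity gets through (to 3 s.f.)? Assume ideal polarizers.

Unpolarized light through the first polarizer → I₁ = ½ I₀, now polarized at 14°.
I₂ = I₁ cos²(76° − 14°) = 0.5 I₀ · cos²(62°) = 0.1102 I₀.
I₃ = I₂ cos²(142° − 76°) = 0.1102 I₀ · cos²(66°) = 0.01823 I₀.
Transmitted fraction = 0.01823.

≈ 0.0182 I₀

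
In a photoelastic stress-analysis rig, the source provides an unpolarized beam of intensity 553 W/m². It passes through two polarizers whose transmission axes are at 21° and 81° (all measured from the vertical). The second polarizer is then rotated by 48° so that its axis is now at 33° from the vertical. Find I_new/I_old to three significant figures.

I_new/I_old ≈ 3.83

Before rotation:
Unpolarized light through the first polarizer → I₁ = ½ I₀, now polarized at 21°.
I₂ = I₁ cos²(81° − 21°) = 0.5 I₀ · cos²(60°) = 0.125 I₀.
After rotation:
Unpolarized light through the first polarizer → I₁ = ½ I₀, now polarized at 21°.
I₂ = I₁ cos²(33° − 21°) = 0.5 I₀ · cos²(12°) = 0.4784 I₀.
Ratio = 0.4784 / 0.125 = 3.827.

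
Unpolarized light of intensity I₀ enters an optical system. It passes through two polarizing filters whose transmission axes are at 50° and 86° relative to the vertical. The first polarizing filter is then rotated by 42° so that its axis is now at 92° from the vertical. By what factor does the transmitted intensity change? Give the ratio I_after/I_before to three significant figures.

Before rotation:
Unpolarized light through the first polarizer → I₁ = ½ I₀, now polarized at 50°.
I₂ = I₁ cos²(86° − 50°) = 0.5 I₀ · cos²(36°) = 0.3273 I₀.
After rotation:
Unpolarized light through the first polarizer → I₁ = ½ I₀, now polarized at 92°.
I₂ = I₁ cos²(86° − 92°) = 0.5 I₀ · cos²(6°) = 0.4945 I₀.
Ratio = 0.4945 / 0.3273 = 1.511.

I_new/I_old ≈ 1.51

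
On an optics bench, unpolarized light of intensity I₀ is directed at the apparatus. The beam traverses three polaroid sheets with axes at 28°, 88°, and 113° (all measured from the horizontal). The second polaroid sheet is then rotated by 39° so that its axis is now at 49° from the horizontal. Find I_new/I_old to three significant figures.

I_new/I_old ≈ 0.816

Before rotation:
Unpolarized light through the first polarizer → I₁ = ½ I₀, now polarized at 28°.
I₂ = I₁ cos²(88° − 28°) = 0.5 I₀ · cos²(60°) = 0.125 I₀.
I₃ = I₂ cos²(113° − 88°) = 0.125 I₀ · cos²(25°) = 0.1027 I₀.
After rotation:
Unpolarized light through the first polarizer → I₁ = ½ I₀, now polarized at 28°.
I₂ = I₁ cos²(49° − 28°) = 0.5 I₀ · cos²(21°) = 0.4358 I₀.
I₃ = I₂ cos²(113° − 49°) = 0.4358 I₀ · cos²(64°) = 0.08374 I₀.
Ratio = 0.08374 / 0.1027 = 0.8156.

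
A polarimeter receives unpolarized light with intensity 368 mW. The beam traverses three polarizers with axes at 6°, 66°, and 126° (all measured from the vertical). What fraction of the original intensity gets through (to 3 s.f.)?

Unpolarized light through the first polarizer → I₁ = 368 mW/2 = 184 mW, polarized at 6°.
I₂ = I₁ · cos²(60°) = 184 · 0.25 = 46 mW.
I₃ = I₂ · cos²(60°) = 46 · 0.25 = 11.5 mW.
Transmitted fraction = 0.03125.

I/I₀ ≈ 0.0313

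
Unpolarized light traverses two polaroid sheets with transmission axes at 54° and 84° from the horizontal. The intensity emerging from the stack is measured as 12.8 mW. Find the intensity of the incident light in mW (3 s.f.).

Unpolarized light through the first polarizer → I₁ = ½ I₀, now polarized at 54°.
I₂ = I₁ cos²(84° − 54°) = 0.5 I₀ · cos²(30°) = 0.375 I₀.
So 12.8 mW = 0.375 I₀, giving I₀ = 12.8/0.375 = 34.13 mW.

I₀ ≈ 34.1 mW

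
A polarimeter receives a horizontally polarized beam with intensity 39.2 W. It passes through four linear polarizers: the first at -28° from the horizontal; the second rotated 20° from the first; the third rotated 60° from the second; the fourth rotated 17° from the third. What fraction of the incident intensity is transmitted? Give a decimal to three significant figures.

I/I₀ ≈ 0.157

By Malus's law, I₁ = 39.2 W · cos²(28°) = 30.56 W.
I₂ = I₁ · cos²(20°) = 30.56 · 0.883 = 26.99 W.
I₃ = I₂ · cos²(60°) = 26.99 · 0.25 = 6.746 W.
I₄ = I₃ · cos²(17°) = 6.746 · 0.9145 = 6.17 W.
Transmitted fraction = 0.1574.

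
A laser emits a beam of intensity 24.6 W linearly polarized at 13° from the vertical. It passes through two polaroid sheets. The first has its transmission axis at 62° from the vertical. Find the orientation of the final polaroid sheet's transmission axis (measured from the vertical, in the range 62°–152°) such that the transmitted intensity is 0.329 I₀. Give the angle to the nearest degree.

By Malus's law, I₁ = I₀ cos²(62° − 13°) = I₀ cos²(49°) = 0.4304 I₀.
Need I₂/I₀ = 0.329, so cos²(θ − 62°) = 0.329 / 0.4304 = 0.7644.
θ − 62° = arccos(√0.7644) = 29.0°, giving θ ≈ 62 + 29.0 = 91.0°.

θ ≈ 91°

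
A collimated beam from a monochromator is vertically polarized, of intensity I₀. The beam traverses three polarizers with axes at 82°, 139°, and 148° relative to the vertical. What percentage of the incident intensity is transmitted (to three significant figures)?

≈ 0.560%

I₁ = I₀ cos²(82° − 0°) = I₀ cos²(82°) = 0.01937 I₀.
I₂ = I₁ cos²(139° − 82°) = 0.01937 I₀ · cos²(57°) = 0.005746 I₀.
I₃ = I₂ cos²(148° − 139°) = 0.005746 I₀ · cos²(9°) = 0.005605 I₀.
That is 0.5605% of the incident intensity.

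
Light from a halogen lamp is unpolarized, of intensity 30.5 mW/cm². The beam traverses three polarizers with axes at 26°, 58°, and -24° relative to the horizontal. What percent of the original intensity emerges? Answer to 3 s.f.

≈ 0.697%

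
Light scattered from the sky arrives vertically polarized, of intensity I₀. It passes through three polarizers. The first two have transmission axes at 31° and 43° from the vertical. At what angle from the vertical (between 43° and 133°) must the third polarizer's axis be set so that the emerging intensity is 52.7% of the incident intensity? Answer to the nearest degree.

I₁ = I₀ cos²(31° − 0°) = I₀ cos²(31°) = 0.7347 I₀.
I₂ = I₁ cos²(43° − 31°) = 0.7347 I₀ · cos²(12°) = 0.703 I₀.
Need I₃/I₀ = 0.527, so cos²(θ − 43°) = 0.527 / 0.703 = 0.7497.
θ − 43° = arccos(√0.7497) = 30.0°, giving θ ≈ 43 + 30.0 = 73.0°.

θ ≈ 73°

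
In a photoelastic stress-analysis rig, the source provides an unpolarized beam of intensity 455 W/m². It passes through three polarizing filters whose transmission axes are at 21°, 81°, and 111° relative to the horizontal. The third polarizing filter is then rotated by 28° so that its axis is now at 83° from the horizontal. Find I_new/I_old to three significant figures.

Before rotation:
Unpolarized light through the first polarizer → I₁ = ½ I₀, now polarized at 21°.
I₂ = I₁ cos²(81° − 21°) = 0.5 I₀ · cos²(60°) = 0.125 I₀.
I₃ = I₂ cos²(111° − 81°) = 0.125 I₀ · cos²(30°) = 0.09375 I₀.
After rotation:
Unpolarized light through the first polarizer → I₁ = ½ I₀, now polarized at 21°.
I₂ = I₁ cos²(81° − 21°) = 0.5 I₀ · cos²(60°) = 0.125 I₀.
I₃ = I₂ cos²(83° − 81°) = 0.125 I₀ · cos²(2°) = 0.1248 I₀.
Ratio = 0.1248 / 0.09375 = 1.332.

I_new/I_old ≈ 1.33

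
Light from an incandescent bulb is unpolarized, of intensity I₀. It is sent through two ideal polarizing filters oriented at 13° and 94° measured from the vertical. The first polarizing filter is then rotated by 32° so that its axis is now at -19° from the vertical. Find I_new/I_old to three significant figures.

Before rotation:
Unpolarized light through the first polarizer → I₁ = ½ I₀, now polarized at 13°.
I₂ = I₁ cos²(94° − 13°) = 0.5 I₀ · cos²(81°) = 0.01224 I₀.
After rotation:
Unpolarized light through the first polarizer → I₁ = ½ I₀, now polarized at -19°.
Angle between axes 1 and 2: 67°. I₂ = 0.5 I₀ · cos²(67°) = 0.07634 I₀.
Ratio = 0.07634 / 0.01224 = 6.239.

I_new/I_old ≈ 6.24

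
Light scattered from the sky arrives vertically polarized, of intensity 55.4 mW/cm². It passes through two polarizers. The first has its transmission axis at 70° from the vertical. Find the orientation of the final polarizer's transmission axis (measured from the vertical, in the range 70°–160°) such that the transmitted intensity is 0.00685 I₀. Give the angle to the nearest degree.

I₁ = I₀ cos²(70° − 0°) = I₀ cos²(70°) = 0.117 I₀.
Need I₂/I₀ = 0.00685, so cos²(θ − 70°) = 0.00685 / 0.117 = 0.05856.
θ − 70° = arccos(√0.05856) = 76.0°, giving θ ≈ 70 + 76.0 = 146.0°.

θ ≈ 146°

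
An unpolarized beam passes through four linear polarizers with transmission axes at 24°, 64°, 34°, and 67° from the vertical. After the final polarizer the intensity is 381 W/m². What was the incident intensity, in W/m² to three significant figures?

I₀ ≈ 2460 W/m²

Unpolarized light through the first polarizer → I₁ = ½ I₀, now polarized at 24°.
I₂ = I₁ cos²(64° − 24°) = 0.5 I₀ · cos²(40°) = 0.2934 I₀.
I₃ = I₂ cos²(34° − 64°) = 0.2934 I₀ · cos²(30°) = 0.2201 I₀.
I₄ = I₃ cos²(67° − 34°) = 0.2201 I₀ · cos²(33°) = 0.1548 I₀.
So 381 W/m² = 0.1548 I₀, giving I₀ = 381/0.1548 = 2462 W/m².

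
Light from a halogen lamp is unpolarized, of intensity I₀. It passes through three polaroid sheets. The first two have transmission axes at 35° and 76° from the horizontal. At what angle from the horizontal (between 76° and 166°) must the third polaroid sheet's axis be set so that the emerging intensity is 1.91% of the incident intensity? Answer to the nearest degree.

Unpolarized light through the first polarizer → I₁ = ½ I₀, now polarized at 35°.
I₂ = I₁ cos²(76° − 35°) = 0.5 I₀ · cos²(41°) = 0.2848 I₀.
Need I₃/I₀ = 0.0191, so cos²(θ − 76°) = 0.0191 / 0.2848 = 0.06707.
θ − 76° = arccos(√0.06707) = 75.0°, giving θ ≈ 76 + 75.0 = 151.0°.

θ ≈ 151°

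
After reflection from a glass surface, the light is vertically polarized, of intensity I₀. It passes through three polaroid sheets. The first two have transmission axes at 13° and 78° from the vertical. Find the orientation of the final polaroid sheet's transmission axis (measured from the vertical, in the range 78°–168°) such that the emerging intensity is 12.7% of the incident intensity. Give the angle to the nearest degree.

By Malus's law, I₁ = I₀ cos²(13° − 0°) = I₀ cos²(13°) = 0.9494 I₀.
I₂ = I₁ cos²(78° − 13°) = 0.9494 I₀ · cos²(65°) = 0.1696 I₀.
Need I₃/I₀ = 0.127, so cos²(θ − 78°) = 0.127 / 0.1696 = 0.749.
θ − 78° = arccos(√0.749) = 30.1°, giving θ ≈ 78 + 30.1 = 108.1°.

θ ≈ 108°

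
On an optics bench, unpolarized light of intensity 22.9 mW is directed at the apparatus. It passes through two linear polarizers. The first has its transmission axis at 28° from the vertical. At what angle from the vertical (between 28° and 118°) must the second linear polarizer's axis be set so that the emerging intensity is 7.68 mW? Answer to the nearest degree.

Unpolarized light through the first polarizer → I₁ = ½ I₀, now polarized at 28°.
Target fraction: 7.68 / 22.9 mW = 0.3354 of I₀.
Need I₂/I₀ = 0.3354, so cos²(θ − 28°) = 0.3354 / 0.5 = 0.6707.
θ − 28° = arccos(√0.6707) = 35.0°, giving θ ≈ 28 + 35.0 = 63.0°.

θ ≈ 63°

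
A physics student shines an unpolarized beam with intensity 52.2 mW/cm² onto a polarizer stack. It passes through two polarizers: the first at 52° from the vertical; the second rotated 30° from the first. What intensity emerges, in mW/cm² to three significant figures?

Unpolarized light through the first polarizer → I₁ = 52.2 mW/cm²/2 = 26.1 mW/cm², polarized at 52°.
I₂ = I₁ · cos²(30°) = 26.1 · 0.75 = 19.58 mW/cm².

I ≈ 19.6 mW/cm²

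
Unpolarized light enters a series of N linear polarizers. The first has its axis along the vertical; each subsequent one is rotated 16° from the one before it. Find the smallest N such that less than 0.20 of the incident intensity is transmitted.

N = 13

First polarizer halves the unpolarized light: factor 1/2.
Each further stage multiplies by cos²(16°) = 0.924.
After N polarizers: T = 0.5·0.924^(N−1). Require T < 0.20 ⇒ N−1 > ln(0.20/0.5)/ln(0.924) = 11.60, so N−1 ≥ 12 and N = 13.
Check: N=13 gives T = 0.1937 < 0.20; N=12 gives T = 0.2096.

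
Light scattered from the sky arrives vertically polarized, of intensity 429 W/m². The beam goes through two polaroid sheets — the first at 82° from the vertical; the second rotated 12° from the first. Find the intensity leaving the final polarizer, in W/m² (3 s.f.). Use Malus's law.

By Malus's law, I₁ = 429 W/m² · cos²(82°) = 8.309 W/m².
I₂ = I₁ · cos²(12°) = 8.309 · 0.9568 = 7.95 W/m².

I ≈ 7.95 W/m²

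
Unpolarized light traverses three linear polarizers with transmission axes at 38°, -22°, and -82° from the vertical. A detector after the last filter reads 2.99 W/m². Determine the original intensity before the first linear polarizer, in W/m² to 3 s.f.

I₀ ≈ 95.7 W/m²

Unpolarized light through the first polarizer → I₁ = ½ I₀, now polarized at 38°.
I₂ = I₁ cos²(-22° − 38°) = 0.5 I₀ · cos²(60°) = 0.125 I₀.
I₃ = I₂ cos²(-82° + 22°) = 0.125 I₀ · cos²(60°) = 0.03125 I₀.
So 2.99 W/m² = 0.03125 I₀, giving I₀ = 2.99/0.03125 = 95.68 W/m².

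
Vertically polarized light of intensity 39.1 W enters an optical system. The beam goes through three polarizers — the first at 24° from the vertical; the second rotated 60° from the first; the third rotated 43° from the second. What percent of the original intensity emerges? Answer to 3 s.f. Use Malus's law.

By Malus's law, I₁ = 39.1 W · cos²(24°) = 32.63 W.
I₂ = I₁ · cos²(60°) = 32.63 · 0.25 = 8.158 W.
I₃ = I₂ · cos²(43°) = 8.158 · 0.5349 = 4.363 W.
That is 11.16% of the incident intensity.

≈ 11.2%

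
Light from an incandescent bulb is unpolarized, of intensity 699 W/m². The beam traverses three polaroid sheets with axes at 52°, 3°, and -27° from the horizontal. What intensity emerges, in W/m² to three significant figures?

Unpolarized light through the first polarizer → I₁ = 699 W/m²/2 = 349.5 W/m², polarized at 52°.
I₂ = I₁ · cos²(49°) = 349.5 · 0.4304 = 150.4 W/m².
I₃ = I₂ · cos²(30°) = 150.4 · 0.75 = 112.8 W/m².

I ≈ 113 W/m²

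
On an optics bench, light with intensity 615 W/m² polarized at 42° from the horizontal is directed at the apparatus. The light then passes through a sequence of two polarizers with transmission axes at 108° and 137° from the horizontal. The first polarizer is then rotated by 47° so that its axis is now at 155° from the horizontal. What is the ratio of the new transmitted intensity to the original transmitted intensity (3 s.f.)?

I_new/I_old ≈ 1.09

Before rotation:
By Malus's law, I₁ = I₀ cos²(108° − 42°) = I₀ cos²(66°) = 0.1654 I₀.
I₂ = I₁ cos²(137° − 108°) = 0.1654 I₀ · cos²(29°) = 0.1266 I₀.
After rotation:
I₁ = I₀ cos²(155° − 42°) = I₀ cos²(67°) = 0.1527 I₀.
I₂ = I₁ cos²(137° − 155°) = 0.1527 I₀ · cos²(18°) = 0.1381 I₀.
Ratio = 0.1381 / 0.1266 = 1.091.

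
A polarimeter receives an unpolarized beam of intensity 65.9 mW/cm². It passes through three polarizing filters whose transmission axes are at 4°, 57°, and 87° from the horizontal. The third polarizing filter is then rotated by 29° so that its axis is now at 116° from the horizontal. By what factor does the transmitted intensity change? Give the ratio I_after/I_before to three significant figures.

I_new/I_old ≈ 0.354

Before rotation:
Unpolarized light through the first polarizer → I₁ = ½ I₀, now polarized at 4°.
I₂ = I₁ cos²(57° − 4°) = 0.5 I₀ · cos²(53°) = 0.1811 I₀.
I₃ = I₂ cos²(87° − 57°) = 0.1811 I₀ · cos²(30°) = 0.1358 I₀.
After rotation:
Unpolarized light through the first polarizer → I₁ = ½ I₀, now polarized at 4°.
I₂ = I₁ cos²(57° − 4°) = 0.5 I₀ · cos²(53°) = 0.1811 I₀.
I₃ = I₂ cos²(116° − 57°) = 0.1811 I₀ · cos²(59°) = 0.04804 I₀.
Ratio = 0.04804 / 0.1358 = 0.3537.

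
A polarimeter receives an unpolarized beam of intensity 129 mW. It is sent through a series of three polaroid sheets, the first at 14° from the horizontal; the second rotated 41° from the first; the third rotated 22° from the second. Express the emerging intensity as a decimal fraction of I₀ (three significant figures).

I/I₀ ≈ 0.245

Unpolarized light through the first polarizer → I₁ = 129 mW/2 = 64.5 mW, polarized at 14°.
I₂ = I₁ · cos²(41°) = 64.5 · 0.5696 = 36.74 mW.
I₃ = I₂ · cos²(22°) = 36.74 · 0.8597 = 31.58 mW.
Transmitted fraction = 0.2448.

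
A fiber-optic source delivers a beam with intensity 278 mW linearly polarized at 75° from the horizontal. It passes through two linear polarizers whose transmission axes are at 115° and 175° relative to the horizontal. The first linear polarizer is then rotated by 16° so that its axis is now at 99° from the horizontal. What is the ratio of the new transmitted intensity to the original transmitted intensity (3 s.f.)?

Before rotation:
By Malus's law, I₁ = I₀ cos²(115° − 75°) = I₀ cos²(40°) = 0.5868 I₀.
I₂ = I₁ cos²(175° − 115°) = 0.5868 I₀ · cos²(60°) = 0.1467 I₀.
After rotation:
I₁ = I₀ cos²(99° − 75°) = I₀ cos²(24°) = 0.8346 I₀.
I₂ = I₁ cos²(175° − 99°) = 0.8346 I₀ · cos²(76°) = 0.04884 I₀.
Ratio = 0.04884 / 0.1467 = 0.3329.

I_new/I_old ≈ 0.333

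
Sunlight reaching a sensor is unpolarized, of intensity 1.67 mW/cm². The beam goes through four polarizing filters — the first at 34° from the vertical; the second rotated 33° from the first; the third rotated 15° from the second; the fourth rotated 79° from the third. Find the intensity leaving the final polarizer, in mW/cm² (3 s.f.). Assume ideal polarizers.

I ≈ 0.0200 mW/cm²

Unpolarized light through the first polarizer → I₁ = 1.67 mW/cm²/2 = 0.835 mW/cm², polarized at 34°.
I₂ = I₁ · cos²(33°) = 0.835 · 0.7034 = 0.5873 mW/cm².
I₃ = I₂ · cos²(15°) = 0.5873 · 0.933 = 0.548 mW/cm².
I₄ = I₃ · cos²(79°) = 0.548 · 0.03641 = 0.01995 mW/cm².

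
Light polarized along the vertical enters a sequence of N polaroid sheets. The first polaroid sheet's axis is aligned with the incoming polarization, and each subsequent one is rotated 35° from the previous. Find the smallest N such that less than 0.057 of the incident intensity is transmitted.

N = 9

First polarizer is aligned with the polarization: full transmission.
Each further stage multiplies by cos²(35°) = 0.671.
After N polarizers: T = 0.671^(N−1). Require T < 0.057 ⇒ N−1 > ln(0.057)/ln(0.671) = 7.18, so N−1 ≥ 8 and N = 9.
Check: N=9 gives T = 0.0411 < 0.057; N=8 gives T = 0.06125.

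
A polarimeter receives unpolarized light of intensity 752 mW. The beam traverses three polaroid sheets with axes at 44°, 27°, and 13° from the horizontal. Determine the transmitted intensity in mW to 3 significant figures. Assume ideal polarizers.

Unpolarized light through the first polarizer → I₁ = 752 mW/2 = 376 mW, polarized at 44°.
I₂ = I₁ · cos²(17°) = 376 · 0.9145 = 343.9 mW.
I₃ = I₂ · cos²(14°) = 343.9 · 0.9415 = 323.7 mW.

I ≈ 324 mW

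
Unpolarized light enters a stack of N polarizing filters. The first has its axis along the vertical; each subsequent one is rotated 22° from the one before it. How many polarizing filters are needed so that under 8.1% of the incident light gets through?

N = 14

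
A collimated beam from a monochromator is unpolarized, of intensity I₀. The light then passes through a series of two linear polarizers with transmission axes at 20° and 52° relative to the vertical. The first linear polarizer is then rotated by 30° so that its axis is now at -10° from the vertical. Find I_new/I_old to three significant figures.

I_new/I_old ≈ 0.306

Before rotation:
Unpolarized light through the first polarizer → I₁ = ½ I₀, now polarized at 20°.
I₂ = I₁ cos²(52° − 20°) = 0.5 I₀ · cos²(32°) = 0.3596 I₀.
After rotation:
Unpolarized light through the first polarizer → I₁ = ½ I₀, now polarized at -10°.
I₂ = I₁ cos²(52° + 10°) = 0.5 I₀ · cos²(62°) = 0.1102 I₀.
Ratio = 0.1102 / 0.3596 = 0.3065.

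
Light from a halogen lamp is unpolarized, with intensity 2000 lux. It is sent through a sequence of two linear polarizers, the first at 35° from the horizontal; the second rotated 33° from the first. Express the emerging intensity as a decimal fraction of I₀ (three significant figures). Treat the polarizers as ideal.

I/I₀ ≈ 0.352

Unpolarized light through the first polarizer → I₁ = 2000 lux/2 = 1000 lux, polarized at 35°.
I₂ = I₁ · cos²(33°) = 1000 · 0.7034 = 703.4 lux.
Transmitted fraction = 0.3517.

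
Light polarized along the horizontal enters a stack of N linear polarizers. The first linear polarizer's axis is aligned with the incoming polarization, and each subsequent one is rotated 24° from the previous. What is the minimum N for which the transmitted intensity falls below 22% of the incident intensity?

First polarizer is aligned with the polarization: full transmission.
Each further stage multiplies by cos²(24°) = 0.8346.
After N polarizers: T = 0.8346^(N−1). Require T < 0.22 ⇒ N−1 > ln(0.22)/ln(0.8346) = 8.37, so N−1 ≥ 9 and N = 10.
Check: N=10 gives T = 0.1964 < 0.22; N=9 gives T = 0.2353.

N = 10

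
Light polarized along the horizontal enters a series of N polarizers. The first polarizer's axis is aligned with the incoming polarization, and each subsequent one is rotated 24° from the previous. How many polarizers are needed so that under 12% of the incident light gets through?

N = 13

First polarizer is aligned with the polarization: full transmission.
Each further stage multiplies by cos²(24°) = 0.8346.
After N polarizers: T = 0.8346^(N−1). Require T < 0.12 ⇒ N−1 > ln(0.12)/ln(0.8346) = 11.72, so N−1 ≥ 12 and N = 13.
Check: N=13 gives T = 0.1142 < 0.12; N=12 gives T = 0.1368.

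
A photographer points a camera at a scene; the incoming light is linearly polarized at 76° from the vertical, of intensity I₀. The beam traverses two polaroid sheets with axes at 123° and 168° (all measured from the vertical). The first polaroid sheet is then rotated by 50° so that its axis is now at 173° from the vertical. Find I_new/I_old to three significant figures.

Before rotation:
I₁ = I₀ cos²(123° − 76°) = I₀ cos²(47°) = 0.4651 I₀.
I₂ = I₁ cos²(168° − 123°) = 0.4651 I₀ · cos²(45°) = 0.2326 I₀.
After rotation:
I₁ = I₀ cos²(173° − 76°) = I₀ cos²(83°) = 0.01485 I₀.
I₂ = I₁ cos²(168° − 173°) = 0.01485 I₀ · cos²(5°) = 0.01474 I₀.
Ratio = 0.01474 / 0.2326 = 0.06338.

I_new/I_old ≈ 0.0634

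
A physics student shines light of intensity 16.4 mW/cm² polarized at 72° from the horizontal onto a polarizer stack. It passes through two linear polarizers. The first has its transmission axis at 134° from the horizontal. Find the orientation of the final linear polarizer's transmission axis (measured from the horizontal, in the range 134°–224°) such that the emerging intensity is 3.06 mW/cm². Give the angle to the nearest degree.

θ ≈ 157°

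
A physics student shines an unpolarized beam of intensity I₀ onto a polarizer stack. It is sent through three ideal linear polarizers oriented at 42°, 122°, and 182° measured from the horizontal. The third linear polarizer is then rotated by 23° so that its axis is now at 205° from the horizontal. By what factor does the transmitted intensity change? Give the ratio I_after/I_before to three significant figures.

I_new/I_old ≈ 0.0594

Before rotation:
Unpolarized light through the first polarizer → I₁ = ½ I₀, now polarized at 42°.
I₂ = I₁ cos²(122° − 42°) = 0.5 I₀ · cos²(80°) = 0.01508 I₀.
I₃ = I₂ cos²(182° − 122°) = 0.01508 I₀ · cos²(60°) = 0.003769 I₀.
After rotation:
Unpolarized light through the first polarizer → I₁ = ½ I₀, now polarized at 42°.
I₂ = I₁ cos²(122° − 42°) = 0.5 I₀ · cos²(80°) = 0.01508 I₀.
I₃ = I₂ cos²(205° − 122°) = 0.01508 I₀ · cos²(83°) = 0.0002239 I₀.
Ratio = 0.0002239 / 0.003769 = 0.05941.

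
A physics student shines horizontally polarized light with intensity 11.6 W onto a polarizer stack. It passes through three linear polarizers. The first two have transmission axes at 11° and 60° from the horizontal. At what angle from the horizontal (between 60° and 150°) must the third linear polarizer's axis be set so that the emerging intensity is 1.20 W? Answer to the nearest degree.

I₁ = I₀ cos²(11° − 0°) = I₀ cos²(11°) = 0.9636 I₀.
I₂ = I₁ cos²(60° − 11°) = 0.9636 I₀ · cos²(49°) = 0.4147 I₀.
Target fraction: 1.20 / 11.6 W = 0.1034 of I₀.
Need I₃/I₀ = 0.1034, so cos²(θ − 60°) = 0.1034 / 0.4147 = 0.2494.
θ − 60° = arccos(√0.2494) = 60.0°, giving θ ≈ 60 + 60.0 = 120.0°.

θ ≈ 120°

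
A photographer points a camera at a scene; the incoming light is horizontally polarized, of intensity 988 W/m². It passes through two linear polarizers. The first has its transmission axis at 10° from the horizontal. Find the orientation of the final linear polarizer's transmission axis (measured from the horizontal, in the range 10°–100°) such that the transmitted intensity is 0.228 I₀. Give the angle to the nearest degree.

θ ≈ 71°

By Malus's law, I₁ = I₀ cos²(10° − 0°) = I₀ cos²(10°) = 0.9698 I₀.
Need I₂/I₀ = 0.228, so cos²(θ − 10°) = 0.228 / 0.9698 = 0.2351.
θ − 10° = arccos(√0.2351) = 61.0°, giving θ ≈ 10 + 61.0 = 71.0°.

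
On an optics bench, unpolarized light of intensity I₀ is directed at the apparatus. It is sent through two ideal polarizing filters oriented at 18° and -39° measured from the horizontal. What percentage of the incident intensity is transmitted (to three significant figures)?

≈ 14.8%

Unpolarized light through the first polarizer → I₁ = ½ I₀, now polarized at 18°.
I₂ = I₁ cos²(-39° − 18°) = 0.5 I₀ · cos²(57°) = 0.1483 I₀.
That is 14.83% of the incident intensity.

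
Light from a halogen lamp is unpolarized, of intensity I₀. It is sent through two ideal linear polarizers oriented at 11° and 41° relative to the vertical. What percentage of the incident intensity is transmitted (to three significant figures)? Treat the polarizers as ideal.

≈ 37.5%

Unpolarized light through the first polarizer → I₁ = ½ I₀, now polarized at 11°.
I₂ = I₁ cos²(41° − 11°) = 0.5 I₀ · cos²(30°) = 0.375 I₀.
That is 37.5% of the incident intensity.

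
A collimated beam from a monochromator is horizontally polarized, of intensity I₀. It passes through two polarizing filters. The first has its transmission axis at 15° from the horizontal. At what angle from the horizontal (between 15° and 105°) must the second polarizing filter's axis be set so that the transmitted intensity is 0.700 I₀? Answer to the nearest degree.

θ ≈ 45°

I₁ = I₀ cos²(15° − 0°) = I₀ cos²(15°) = 0.933 I₀.
Need I₂/I₀ = 0.7, so cos²(θ − 15°) = 0.7 / 0.933 = 0.7503.
θ − 15° = arccos(√0.7503) = 30.0°, giving θ ≈ 15 + 30.0 = 45.0°.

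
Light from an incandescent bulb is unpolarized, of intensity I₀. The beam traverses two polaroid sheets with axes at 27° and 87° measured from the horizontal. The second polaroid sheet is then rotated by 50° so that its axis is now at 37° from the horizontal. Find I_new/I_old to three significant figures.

I_new/I_old ≈ 3.88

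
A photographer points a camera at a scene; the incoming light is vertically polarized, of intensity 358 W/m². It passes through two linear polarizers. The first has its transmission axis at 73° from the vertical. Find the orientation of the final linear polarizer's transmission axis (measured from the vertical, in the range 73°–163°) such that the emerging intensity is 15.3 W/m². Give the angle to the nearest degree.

By Malus's law, I₁ = I₀ cos²(73° − 0°) = I₀ cos²(73°) = 0.08548 I₀.
Target fraction: 15.3 / 358 W/m² = 0.04274 of I₀.
Need I₂/I₀ = 0.04274, so cos²(θ − 73°) = 0.04274 / 0.08548 = 0.5.
θ − 73° = arccos(√0.5) = 45.0°, giving θ ≈ 73 + 45.0 = 118.0°.

θ ≈ 118°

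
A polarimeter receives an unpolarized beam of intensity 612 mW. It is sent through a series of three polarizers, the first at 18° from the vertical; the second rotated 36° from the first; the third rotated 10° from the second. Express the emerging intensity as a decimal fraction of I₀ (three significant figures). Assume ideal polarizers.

I/I₀ ≈ 0.317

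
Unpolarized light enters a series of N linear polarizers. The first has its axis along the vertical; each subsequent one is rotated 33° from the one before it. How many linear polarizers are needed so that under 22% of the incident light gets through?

N = 4

First polarizer halves the unpolarized light: factor 1/2.
Each further stage multiplies by cos²(33°) = 0.7034.
After N polarizers: T = 0.5·0.7034^(N−1). Require T < 0.22 ⇒ N−1 > ln(0.22/0.5)/ln(0.7034) = 2.33, so N−1 ≥ 3 and N = 4.
Check: N=4 gives T = 0.174 < 0.22; N=3 gives T = 0.2474.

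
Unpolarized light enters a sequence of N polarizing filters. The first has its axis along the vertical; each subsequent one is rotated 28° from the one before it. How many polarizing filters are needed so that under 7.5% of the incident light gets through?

First polarizer halves the unpolarized light: factor 1/2.
Each further stage multiplies by cos²(28°) = 0.7796.
After N polarizers: T = 0.5·0.7796^(N−1). Require T < 0.075 ⇒ N−1 > ln(0.075/0.5)/ln(0.7796) = 7.62, so N−1 ≥ 8 and N = 9.
Check: N=9 gives T = 0.06822 < 0.075; N=8 gives T = 0.08751.

N = 9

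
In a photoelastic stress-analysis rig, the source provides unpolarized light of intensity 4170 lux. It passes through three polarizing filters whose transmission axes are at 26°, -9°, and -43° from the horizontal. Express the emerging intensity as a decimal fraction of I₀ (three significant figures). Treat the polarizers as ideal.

I/I₀ ≈ 0.231

Unpolarized light through the first polarizer → I₁ = 4170 lux/2 = 2085 lux, polarized at 26°.
I₂ = I₁ · cos²(35°) = 2085 · 0.671 = 1399 lux.
I₃ = I₂ · cos²(34°) = 1399 · 0.6873 = 961.6 lux.
Transmitted fraction = 0.2306.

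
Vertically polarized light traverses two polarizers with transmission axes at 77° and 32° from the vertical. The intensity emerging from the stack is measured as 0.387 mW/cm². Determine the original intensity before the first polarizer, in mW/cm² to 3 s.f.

I₁ = I₀ cos²(77° − 0°) = I₀ cos²(77°) = 0.0506 I₀.
I₂ = I₁ cos²(32° − 77°) = 0.0506 I₀ · cos²(45°) = 0.0253 I₀.
So 0.387 mW/cm² = 0.0253 I₀, giving I₀ = 0.387/0.0253 = 15.3 mW/cm².

I₀ ≈ 15.3 mW/cm²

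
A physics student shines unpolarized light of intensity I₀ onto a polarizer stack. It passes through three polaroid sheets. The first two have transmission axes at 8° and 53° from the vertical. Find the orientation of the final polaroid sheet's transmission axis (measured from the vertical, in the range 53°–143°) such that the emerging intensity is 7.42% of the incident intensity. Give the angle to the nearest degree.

θ ≈ 110°

Unpolarized light through the first polarizer → I₁ = ½ I₀, now polarized at 8°.
I₂ = I₁ cos²(53° − 8°) = 0.5 I₀ · cos²(45°) = 0.25 I₀.
Need I₃/I₀ = 0.0742, so cos²(θ − 53°) = 0.0742 / 0.25 = 0.2968.
θ − 53° = arccos(√0.2968) = 57.0°, giving θ ≈ 53 + 57.0 = 110.0°.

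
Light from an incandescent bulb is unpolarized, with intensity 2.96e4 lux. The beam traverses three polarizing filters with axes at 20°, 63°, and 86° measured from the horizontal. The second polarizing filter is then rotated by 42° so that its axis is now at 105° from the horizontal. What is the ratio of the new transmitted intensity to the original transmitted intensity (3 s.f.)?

I_new/I_old ≈ 0.0150

Before rotation:
Unpolarized light through the first polarizer → I₁ = ½ I₀, now polarized at 20°.
I₂ = I₁ cos²(63° − 20°) = 0.5 I₀ · cos²(43°) = 0.2674 I₀.
I₃ = I₂ cos²(86° − 63°) = 0.2674 I₀ · cos²(23°) = 0.2266 I₀.
After rotation:
Unpolarized light through the first polarizer → I₁ = ½ I₀, now polarized at 20°.
I₂ = I₁ cos²(105° − 20°) = 0.5 I₀ · cos²(85°) = 0.003798 I₀.
I₃ = I₂ cos²(86° − 105°) = 0.003798 I₀ · cos²(19°) = 0.003395 I₀.
Ratio = 0.003395 / 0.2266 = 0.01498.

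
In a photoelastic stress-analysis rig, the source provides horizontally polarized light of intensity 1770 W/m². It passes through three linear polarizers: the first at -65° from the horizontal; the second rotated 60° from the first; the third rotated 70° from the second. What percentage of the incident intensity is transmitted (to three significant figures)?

I₁ = 1770 W/m² · cos²(65°) = 316.1 W/m².
I₂ = I₁ · cos²(60°) = 316.1 · 0.25 = 79.03 W/m².
I₃ = I₂ · cos²(70°) = 79.03 · 0.117 = 9.245 W/m².
That is 0.5223% of the incident intensity.

≈ 0.522%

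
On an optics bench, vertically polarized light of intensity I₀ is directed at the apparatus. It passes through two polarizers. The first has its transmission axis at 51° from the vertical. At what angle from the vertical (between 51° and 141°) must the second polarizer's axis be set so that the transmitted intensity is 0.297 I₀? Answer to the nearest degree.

θ ≈ 81°

I₁ = I₀ cos²(51° − 0°) = I₀ cos²(51°) = 0.396 I₀.
Need I₂/I₀ = 0.297, so cos²(θ − 51°) = 0.297 / 0.396 = 0.7499.
θ − 51° = arccos(√0.7499) = 30.0°, giving θ ≈ 51 + 30.0 = 81.0°.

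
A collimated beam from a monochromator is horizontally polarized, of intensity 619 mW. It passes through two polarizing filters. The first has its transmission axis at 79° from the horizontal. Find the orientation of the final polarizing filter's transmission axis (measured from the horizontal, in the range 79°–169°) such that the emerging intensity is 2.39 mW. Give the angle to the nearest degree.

θ ≈ 150°

I₁ = I₀ cos²(79° − 0°) = I₀ cos²(79°) = 0.03641 I₀.
Target fraction: 2.39 / 619 mW = 0.003861 of I₀.
Need I₂/I₀ = 0.003861, so cos²(θ − 79°) = 0.003861 / 0.03641 = 0.106.
θ − 79° = arccos(√0.106) = 71.0°, giving θ ≈ 79 + 71.0 = 150.0°.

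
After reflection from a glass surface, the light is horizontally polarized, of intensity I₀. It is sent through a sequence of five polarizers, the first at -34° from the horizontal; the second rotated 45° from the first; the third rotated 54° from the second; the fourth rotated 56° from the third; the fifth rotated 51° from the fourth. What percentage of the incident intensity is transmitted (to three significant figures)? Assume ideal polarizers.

≈ 1.47%

I₁ = I₀ cos²(-34° − 0°) = I₀ cos²(34°) = 0.6873 I₀.
I₂ = I₁ cos²(45°) = 0.6873 · 0.5 I₀ = 0.3437 I₀.
I₃ = I₂ cos²(54°) = 0.3437 · 0.3455 I₀ = 0.1187 I₀.
I₄ = I₃ cos²(56°) = 0.1187 · 0.3127 I₀ = 0.03713 I₀.
I₅ = I₄ cos²(51°) = 0.03713 · 0.396 I₀ = 0.0147 I₀.
That is 1.47% of the incident intensity.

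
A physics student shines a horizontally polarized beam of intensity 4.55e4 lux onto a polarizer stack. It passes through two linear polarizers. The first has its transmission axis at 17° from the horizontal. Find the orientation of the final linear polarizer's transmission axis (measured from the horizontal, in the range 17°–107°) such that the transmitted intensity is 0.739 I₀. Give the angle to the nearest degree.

By Malus's law, I₁ = I₀ cos²(17° − 0°) = I₀ cos²(17°) = 0.9145 I₀.
Need I₂/I₀ = 0.739, so cos²(θ − 17°) = 0.739 / 0.9145 = 0.8081.
θ − 17° = arccos(√0.8081) = 26.0°, giving θ ≈ 17 + 26.0 = 43.0°.

θ ≈ 43°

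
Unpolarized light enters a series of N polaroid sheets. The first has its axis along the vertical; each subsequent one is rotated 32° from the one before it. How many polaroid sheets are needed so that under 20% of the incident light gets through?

N = 4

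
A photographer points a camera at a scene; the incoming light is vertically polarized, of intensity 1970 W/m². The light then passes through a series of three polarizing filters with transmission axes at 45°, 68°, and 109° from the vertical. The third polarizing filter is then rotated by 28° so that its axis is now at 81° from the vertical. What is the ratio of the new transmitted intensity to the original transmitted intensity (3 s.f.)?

Before rotation:
By Malus's law, I₁ = I₀ cos²(45° − 0°) = I₀ cos²(45°) = 0.5 I₀.
I₂ = I₁ cos²(68° − 45°) = 0.5 I₀ · cos²(23°) = 0.4237 I₀.
I₃ = I₂ cos²(109° − 68°) = 0.4237 I₀ · cos²(41°) = 0.2413 I₀.
After rotation:
I₁ = I₀ cos²(45° − 0°) = I₀ cos²(45°) = 0.5 I₀.
I₂ = I₁ cos²(68° − 45°) = 0.5 I₀ · cos²(23°) = 0.4237 I₀.
I₃ = I₂ cos²(81° − 68°) = 0.4237 I₀ · cos²(13°) = 0.4022 I₀.
Ratio = 0.4022 / 0.2413 = 1.667.

I_new/I_old ≈ 1.67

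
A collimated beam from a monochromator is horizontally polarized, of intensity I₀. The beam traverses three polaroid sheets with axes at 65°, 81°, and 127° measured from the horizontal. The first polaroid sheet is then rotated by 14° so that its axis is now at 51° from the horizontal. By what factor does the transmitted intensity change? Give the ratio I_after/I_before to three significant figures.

Before rotation:
By Malus's law, I₁ = I₀ cos²(65° − 0°) = I₀ cos²(65°) = 0.1786 I₀.
I₂ = I₁ cos²(81° − 65°) = 0.1786 I₀ · cos²(16°) = 0.165 I₀.
I₃ = I₂ cos²(127° − 81°) = 0.165 I₀ · cos²(46°) = 0.07964 I₀.
After rotation:
I₁ = I₀ cos²(51° − 0°) = I₀ cos²(51°) = 0.396 I₀.
I₂ = I₁ cos²(81° − 51°) = 0.396 I₀ · cos²(30°) = 0.297 I₀.
I₃ = I₂ cos²(127° − 81°) = 0.297 I₀ · cos²(46°) = 0.1433 I₀.
Ratio = 0.1433 / 0.07964 = 1.8.

I_new/I_old ≈ 1.80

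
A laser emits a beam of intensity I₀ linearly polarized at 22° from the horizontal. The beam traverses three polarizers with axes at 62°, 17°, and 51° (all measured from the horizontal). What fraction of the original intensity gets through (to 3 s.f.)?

≈ 0.202 I₀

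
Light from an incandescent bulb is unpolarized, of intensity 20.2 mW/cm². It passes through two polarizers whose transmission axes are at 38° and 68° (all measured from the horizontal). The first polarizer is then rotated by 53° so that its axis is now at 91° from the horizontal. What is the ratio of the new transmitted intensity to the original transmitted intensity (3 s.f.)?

Before rotation:
Unpolarized light through the first polarizer → I₁ = ½ I₀, now polarized at 38°.
I₂ = I₁ cos²(68° − 38°) = 0.5 I₀ · cos²(30°) = 0.375 I₀.
After rotation:
Unpolarized light through the first polarizer → I₁ = ½ I₀, now polarized at 91°.
I₂ = I₁ cos²(68° − 91°) = 0.5 I₀ · cos²(23°) = 0.4237 I₀.
Ratio = 0.4237 / 0.375 = 1.13.

I_new/I_old ≈ 1.13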